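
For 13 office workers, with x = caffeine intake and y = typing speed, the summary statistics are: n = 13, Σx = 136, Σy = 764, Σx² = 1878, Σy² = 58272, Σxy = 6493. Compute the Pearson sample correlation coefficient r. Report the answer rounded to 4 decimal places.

S_xy = nΣxy − ΣxΣy = 13·6493 − 136·764 = 84409 − 103904 = -19495
S_xx = nΣx² − (Σx)² = 13·1878 − 136² = 24414 − 18496 = 5918
S_yy = nΣy² − (Σy)² = 13·58272 − 764² = 757536 − 583696 = 173840
r = S_xy / √(S_xx·S_yy) = -19495 / √(5918·173840) = -19495 / √1028785120 = -19495 / 32074.6804 = -0.6078

-0.6078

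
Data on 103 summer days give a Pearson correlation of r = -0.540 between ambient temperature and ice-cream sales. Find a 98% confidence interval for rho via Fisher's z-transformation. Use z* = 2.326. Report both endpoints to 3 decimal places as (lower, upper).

(-0.684, -0.355)

z_r = atanh(-0.540) = -0.604156;  SE = 1/√(n−3) = 1/√100 = 0.100000
z-limits: -0.604156 ± 2.326·0.100000 = -0.604156 ± 0.232600 = [-0.836756, -0.371556]
ρ-limits: (tanh -0.836756, tanh -0.371556) = (-0.684, -0.355)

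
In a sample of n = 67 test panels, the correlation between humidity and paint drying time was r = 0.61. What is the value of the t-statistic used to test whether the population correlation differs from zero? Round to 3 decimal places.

6.206

1 − r² = 1 − 0.3721 = 0.6279;  √(1−r²) = 0.792401
√(n−2) = √65 = 8.062258
t = r·√(n−2)/√(1−r²) = 0.61 · 8.062258 / 0.792401 = 6.206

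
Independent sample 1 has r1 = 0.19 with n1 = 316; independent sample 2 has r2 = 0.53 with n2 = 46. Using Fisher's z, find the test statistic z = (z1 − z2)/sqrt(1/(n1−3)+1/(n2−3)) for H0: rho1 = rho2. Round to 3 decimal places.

-2.446

z1 = atanh(0.19) = 0.192337,  z2 = atanh(0.53) = 0.590145
SE = √(1/(n1−3) + 1/(n2−3)) = √(1/313 + 1/43) = √(0.0031949 + 0.0232558) = √0.0264507 = 0.162637
z = (z1 − z2)/SE = (0.192337 − 0.590145) / 0.162637 = -0.397808 / 0.162637 = -2.446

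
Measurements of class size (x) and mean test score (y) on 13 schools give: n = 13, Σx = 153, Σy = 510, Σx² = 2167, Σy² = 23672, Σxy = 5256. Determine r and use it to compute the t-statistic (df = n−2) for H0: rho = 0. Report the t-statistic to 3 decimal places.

-2.793

S_xy = nΣxy − ΣxΣy = 13·5256 − 153·510 = 68328 − 78030 = -9702
S_xx = nΣx² − (Σx)² = 13·2167 − 153² = 28171 − 23409 = 4762
S_yy = nΣy² − (Σy)² = 13·23672 − 510² = 307736 − 260100 = 47636
r = S_xy / √(S_xx·S_yy) = -9702 / √(4762·47636) = -9702 / √226842632 = -9702 / 15061.2958 = -0.6442
t = r·√(n−2)/√(1−r²) = -0.6442·√11 / √(1−0.414994) = -2.136570 / 0.764857 = -2.793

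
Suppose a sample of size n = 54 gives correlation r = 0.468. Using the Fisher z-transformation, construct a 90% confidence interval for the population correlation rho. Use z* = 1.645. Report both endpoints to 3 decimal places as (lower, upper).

z_r = atanh(0.468) = 0.507506;  SE = 1/√(n−3) = 1/√51 = 0.140028
z-limits: 0.507506 ± 1.645·0.140028 = 0.507506 ± 0.230346 = [0.277160, 0.737852]
ρ-limits: (tanh 0.277160, tanh 0.737852) = (0.270, 0.628)

(0.270, 0.628)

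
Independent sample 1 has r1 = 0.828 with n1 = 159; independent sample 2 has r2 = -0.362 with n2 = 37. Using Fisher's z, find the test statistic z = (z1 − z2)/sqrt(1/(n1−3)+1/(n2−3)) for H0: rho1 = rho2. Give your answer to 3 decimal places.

Fisher z-transforms: z1 = atanh(0.828) = 1.181742, z2 = atanh(-0.362) = -0.379186; difference d = 1.560928
Var(d) = 1/156 + 1/34 = 0.0064103 + 0.0294118 = 0.0358221
z = d/√Var(d) = 1.560928 / √0.0358221 = 1.560928 / 0.189267 = 8.247

8.247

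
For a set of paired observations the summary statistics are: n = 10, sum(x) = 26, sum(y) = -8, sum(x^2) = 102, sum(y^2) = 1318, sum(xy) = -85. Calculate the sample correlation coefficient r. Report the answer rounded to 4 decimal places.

-0.3022

Numerator: nΣxy − (Σx)(Σy) = 10·(-85) − (26)(-8) = -642
Denominator: √[(nΣx²−(Σx)²)(nΣy²−(Σy)²)]
  nΣx²−(Σx)² = 10·102 − 676 = 344;  nΣy²−(Σy)² = 10·1318 − 64 = 13116
  √(344·13116) = √4511904 = 2124.1243
r = -642 / 2124.1243 = -0.3022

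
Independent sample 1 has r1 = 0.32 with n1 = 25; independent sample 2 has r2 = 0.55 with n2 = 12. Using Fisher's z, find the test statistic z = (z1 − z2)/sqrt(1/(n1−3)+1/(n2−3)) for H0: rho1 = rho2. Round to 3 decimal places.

-0.725

z1 = atanh(0.32) = 0.331647,  z2 = atanh(0.55) = 0.618381
SE = √(1/(n1−3) + 1/(n2−3)) = √(1/22 + 1/9) = √(0.0454545 + 0.1111111) = √0.1565656 = 0.395684
z = (z1 − z2)/SE = (0.331647 − 0.618381) / 0.395684 = -0.286734 / 0.395684 = -0.725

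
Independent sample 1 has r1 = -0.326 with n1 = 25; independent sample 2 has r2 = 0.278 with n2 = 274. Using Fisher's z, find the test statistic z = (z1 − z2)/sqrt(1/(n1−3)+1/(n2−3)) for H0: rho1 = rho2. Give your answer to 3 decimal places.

z1 = atanh(-0.326) = -0.338346,  z2 = atanh(0.278) = 0.285513
SE = √(1/(n1−3) + 1/(n2−3)) = √(1/22 + 1/271) = √(0.0454545 + 0.0036900) = √0.0491445 = 0.221686
z = (z1 − z2)/SE = (-0.338346 − 0.285513) / 0.221686 = -0.623859 / 0.221686 = -2.814

-2.814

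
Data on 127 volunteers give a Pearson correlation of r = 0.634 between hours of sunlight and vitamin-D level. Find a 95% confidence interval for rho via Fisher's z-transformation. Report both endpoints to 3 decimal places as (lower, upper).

(0.517, 0.728)

Fisher z: z_r = atanh(r) = ½·ln((1+0.634)/(1−0.634)) = 0.748076
SE(z) = 1/√(n−3) = 1/√124 = 0.089803
95% ⇒ z* = 1.960; margin = 1.960·0.089803 = 0.176014
CI on z-scale: (0.572062, 0.924090)
Back-transform: tanh(0.572062) = 0.516872, tanh(0.924090) = 0.727827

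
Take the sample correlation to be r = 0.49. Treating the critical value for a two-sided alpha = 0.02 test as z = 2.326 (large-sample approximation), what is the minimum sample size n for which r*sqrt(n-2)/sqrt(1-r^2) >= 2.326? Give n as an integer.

Need r·√(n−2)/√(1−r²) ≥ 2.326
√(n−2) ≥ 2.326·√(1−0.2401) / 0.49 = 2.326·0.871722 / 0.49 = 4.1380
n−2 ≥ 17.1230  ⇒  n ≥ 19.1230
Smallest integer n = 20

20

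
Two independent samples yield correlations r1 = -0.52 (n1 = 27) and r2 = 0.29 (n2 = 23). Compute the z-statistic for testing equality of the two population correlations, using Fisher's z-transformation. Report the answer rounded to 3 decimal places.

Fisher z-transforms: z1 = atanh(-0.52) = -0.576340, z2 = atanh(0.29) = 0.298566; difference d = -0.874906
Var(d) = 1/24 + 1/20 = 0.0416667 + 0.0500000 = 0.0916667
z = d/√Var(d) = -0.874906 / √0.0916667 = -0.874906 / 0.302765 = -2.890

-2.890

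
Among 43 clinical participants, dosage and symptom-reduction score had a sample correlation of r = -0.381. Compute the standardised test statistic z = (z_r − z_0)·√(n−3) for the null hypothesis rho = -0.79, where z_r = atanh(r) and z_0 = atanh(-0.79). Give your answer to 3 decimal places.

4.239

z_r = atanh(-0.381) = -0.401229,  z_0 = atanh(-0.79) = -1.071432
SE = 1/√(n−3) = 1/√40 = 0.158114
z = (z_r − z_0)/SE = (-0.401229 − (-1.071432)) / 0.158114 = 0.670203 / 0.158114 = 4.239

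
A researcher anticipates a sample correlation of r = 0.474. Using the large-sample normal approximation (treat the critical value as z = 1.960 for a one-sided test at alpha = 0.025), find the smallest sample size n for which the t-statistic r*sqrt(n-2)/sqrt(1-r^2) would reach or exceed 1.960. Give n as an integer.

Need r·√(n−2)/√(1−r²) ≥ 1.960
√(n−2) ≥ 1.960·√(1−0.224676) / 0.474 = 1.960·0.880525 / 0.474 = 3.6410
n−2 ≥ 13.2569  ⇒  n ≥ 15.2569
Smallest integer n = 16

16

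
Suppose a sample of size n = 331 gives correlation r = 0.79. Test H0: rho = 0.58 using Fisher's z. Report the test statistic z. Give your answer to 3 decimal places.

7.407

Fisher z: atanh(0.79) = 1.071432, atanh(0.58) = 0.662463
z = (z_r − z_0)·√(n−3) = (1.071432 − 0.662463)·√328 = 0.408969 · 18.110770 = 7.407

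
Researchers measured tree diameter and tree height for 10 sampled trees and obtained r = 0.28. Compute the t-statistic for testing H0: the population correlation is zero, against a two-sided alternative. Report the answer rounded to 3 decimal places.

0.825

t = r·√(n−2) / √(1−r²) with r = 0.28, n = 10
  = 0.28·√8 / √(1 − 0.0784)
  = 0.28·2.828427 / 0.960000
  = 0.791960 / 0.960000 = 0.825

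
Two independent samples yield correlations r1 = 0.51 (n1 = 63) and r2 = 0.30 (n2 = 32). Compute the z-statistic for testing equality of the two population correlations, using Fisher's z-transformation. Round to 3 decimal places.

Fisher z-transforms: z1 = atanh(0.51) = 0.562730, z2 = atanh(0.30) = 0.309520; difference d = 0.253210
Var(d) = 1/60 + 1/29 = 0.0166667 + 0.0344828 = 0.0511495
z = d/√Var(d) = 0.253210 / √0.0511495 = 0.253210 / 0.226163 = 1.120

1.120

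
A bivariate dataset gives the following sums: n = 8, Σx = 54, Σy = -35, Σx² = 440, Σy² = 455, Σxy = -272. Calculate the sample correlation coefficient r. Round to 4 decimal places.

-0.2368

S_xy = nΣxy − ΣxΣy = 8·(-272) − 54·(-35) = -2176 − (-1890) = -286
S_xx = nΣx² − (Σx)² = 8·440 − 54² = 3520 − 2916 = 604
S_yy = nΣy² − (Σy)² = 8·455 − (-35)² = 3640 − 1225 = 2415
r = S_xy / √(S_xx·S_yy) = -286 / √(604·2415) = -286 / √1458660 = -286 / 1207.7500 = -0.2368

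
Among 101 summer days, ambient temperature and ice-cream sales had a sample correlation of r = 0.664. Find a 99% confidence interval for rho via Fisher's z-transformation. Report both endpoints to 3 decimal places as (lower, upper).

Fisher z: z_r = atanh(r) = ½·ln((1+0.664)/(1−0.664)) = 0.799934
SE(z) = 1/√(n−3) = 1/√98 = 0.101015
99% ⇒ z* = 2.576; margin = 2.576·0.101015 = 0.260215
CI on z-scale: (0.539719, 1.060149)
Back-transform: tanh(0.539719) = 0.492775, tanh(1.060149) = 0.785721

(0.493, 0.786)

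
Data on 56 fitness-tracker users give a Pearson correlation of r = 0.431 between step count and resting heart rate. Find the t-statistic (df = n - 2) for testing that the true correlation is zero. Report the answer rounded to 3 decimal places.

1 − r² = 1 − 0.185761 = 0.814239;  √(1−r²) = 0.902352
√(n−2) = √54 = 7.348469
t = r·√(n−2)/√(1−r²) = 0.431 · 7.348469 / 0.902352 = 3.510

3.510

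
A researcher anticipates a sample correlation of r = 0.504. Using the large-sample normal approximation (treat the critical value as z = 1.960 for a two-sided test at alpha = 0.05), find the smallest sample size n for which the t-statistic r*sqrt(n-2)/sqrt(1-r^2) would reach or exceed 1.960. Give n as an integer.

14

r√(n−2)/√(1−r²) ≥ 1.960  ⇔  n−2 ≥ (1.960)²·(1−r²)/r²
(1−r²)/r² = (1−0.254016)/0.254016 = 2.9368
n ≥ 2 + 3.8416·2.9368 = 2 + 11.2820 = 13.2820
⌈13.2820⌉ = 14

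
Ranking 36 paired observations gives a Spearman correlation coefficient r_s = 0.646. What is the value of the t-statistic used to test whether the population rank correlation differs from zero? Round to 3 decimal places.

4.935

1 − r_s² = 1 − 0.417316 = 0.582684;  √(1−r_s²) = 0.763337
√(n−2) = √34 = 5.830952
t = r_s·√(n−2)/√(1−r_s²) = 0.646 · 5.830952 / 0.763337 = 4.935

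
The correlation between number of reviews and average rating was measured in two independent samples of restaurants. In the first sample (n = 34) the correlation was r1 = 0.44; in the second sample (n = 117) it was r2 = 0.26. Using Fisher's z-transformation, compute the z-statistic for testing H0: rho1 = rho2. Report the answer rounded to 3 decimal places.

z1 = atanh(0.44) = 0.472231,  z2 = atanh(0.26) = 0.266108
SE = √(1/(n1−3) + 1/(n2−3)) = √(1/31 + 1/114) = √(0.0322581 + 0.0087719) = √0.0410300 = 0.202559
z = (z1 − z2)/SE = (0.472231 − 0.266108) / 0.202559 = 0.206123 / 0.202559 = 1.018

1.018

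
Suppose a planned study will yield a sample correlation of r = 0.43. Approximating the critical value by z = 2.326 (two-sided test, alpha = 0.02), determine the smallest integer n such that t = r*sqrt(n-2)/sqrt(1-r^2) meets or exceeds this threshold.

26

r√(n−2)/√(1−r²) ≥ 2.326  ⇔  n−2 ≥ (2.326)²·(1−r²)/r²
(1−r²)/r² = (1−0.1849)/0.1849 = 4.4083
n ≥ 2 + 5.410276·4.4083 = 2 + 23.8501 = 25.8501
⌈25.8501⌉ = 26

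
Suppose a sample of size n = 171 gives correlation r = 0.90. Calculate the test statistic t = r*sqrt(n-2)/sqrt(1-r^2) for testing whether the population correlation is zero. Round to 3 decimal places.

t = r·√(n−2) / √(1−r²) with r = 0.90, n = 171
  = 0.90·√169 / √(1 − 0.8100)
  = 0.90·13.000000 / 0.435890
  = 11.700000 / 0.435890 = 26.842

26.842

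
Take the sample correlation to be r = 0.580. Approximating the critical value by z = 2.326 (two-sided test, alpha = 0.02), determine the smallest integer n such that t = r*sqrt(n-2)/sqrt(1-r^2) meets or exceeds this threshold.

13

r√(n−2)/√(1−r²) ≥ 2.326  ⇔  n−2 ≥ (2.326)²·(1−r²)/r²
(1−r²)/r² = (1−0.336400)/0.336400 = 1.9727
n ≥ 2 + 5.410276·1.9727 = 2 + 10.6729 = 12.6729
⌈12.6729⌉ = 13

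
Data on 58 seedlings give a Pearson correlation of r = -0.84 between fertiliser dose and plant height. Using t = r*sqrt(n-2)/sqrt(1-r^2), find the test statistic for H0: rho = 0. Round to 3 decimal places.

-11.585

t = r·√(n−2) / √(1−r²) with r = -0.84, n = 58
  = -0.84·√56 / √(1 − 0.7056)
  = -0.84·7.483315 / 0.542586
  = -6.285985 / 0.542586 = -11.585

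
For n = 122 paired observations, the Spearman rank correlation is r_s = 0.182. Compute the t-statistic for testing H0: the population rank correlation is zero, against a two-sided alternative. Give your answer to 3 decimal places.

2.028

t = r_s·√(n−2) / √(1−r_s²) with r_s = 0.182, n = 122
  = 0.182·√120 / √(1 − 0.033124)
  = 0.182·10.954451 / 0.983299
  = 1.993710 / 0.983299 = 2.028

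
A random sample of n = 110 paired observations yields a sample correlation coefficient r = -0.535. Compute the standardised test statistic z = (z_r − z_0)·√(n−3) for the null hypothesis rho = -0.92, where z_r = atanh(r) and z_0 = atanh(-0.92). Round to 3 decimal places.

Fisher z: atanh(-0.535) = -0.597124, atanh(-0.92) = -1.589027
z = (z_r − z_0)·√(n−3) = (-0.597124 − (-1.589027))·√107 = 0.991903 · 10.344080 = 10.260

10.260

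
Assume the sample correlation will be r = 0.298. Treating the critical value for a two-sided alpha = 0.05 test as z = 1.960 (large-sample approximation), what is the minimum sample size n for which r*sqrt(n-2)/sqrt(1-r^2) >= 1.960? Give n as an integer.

42

r√(n−2)/√(1−r²) ≥ 1.960  ⇔  n−2 ≥ (1.960)²·(1−r²)/r²
(1−r²)/r² = (1−0.088804)/0.088804 = 10.2608
n ≥ 2 + 3.8416·10.2608 = 2 + 39.4179 = 41.4179
⌈41.4179⌉ = 42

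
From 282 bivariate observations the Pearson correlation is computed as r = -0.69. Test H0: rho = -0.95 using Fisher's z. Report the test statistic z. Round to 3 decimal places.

16.433

z_r = atanh(-0.69) = -0.847956,  z_0 = atanh(-0.95) = -1.831781
SE = 1/√(n−3) = 1/√279 = 0.059868
z = (z_r − z_0)/SE = (-0.847956 − (-1.831781)) / 0.059868 = 0.983825 / 0.059868 = 16.433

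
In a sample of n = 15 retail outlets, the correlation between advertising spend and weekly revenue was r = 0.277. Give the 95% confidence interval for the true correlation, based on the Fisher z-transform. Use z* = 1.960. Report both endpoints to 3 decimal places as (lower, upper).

Fisher z: z_r = atanh(r) = ½·ln((1+0.277)/(1−0.277)) = 0.284430
SE(z) = 1/√(n−3) = 1/√12 = 0.288675
95% ⇒ z* = 1.960; margin = 1.960·0.288675 = 0.565803
CI on z-scale: (-0.281373, 0.850233)
Back-transform: tanh(-0.281373) = -0.274175, tanh(0.850233) = 0.691191

(-0.274, 0.691)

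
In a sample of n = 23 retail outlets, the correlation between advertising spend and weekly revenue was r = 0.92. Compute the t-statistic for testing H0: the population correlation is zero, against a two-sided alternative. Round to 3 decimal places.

10.757

t = r·√(n−2) / √(1−r²) with r = 0.92, n = 23
  = 0.92·√21 / √(1 − 0.8464)
  = 0.92·4.582576 / 0.391918
  = 4.215970 / 0.391918 = 10.757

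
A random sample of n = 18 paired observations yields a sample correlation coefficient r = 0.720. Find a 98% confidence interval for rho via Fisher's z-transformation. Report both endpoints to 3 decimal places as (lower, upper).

(0.298, 0.907)

Fisher z: z_r = atanh(r) = ½·ln((1+0.720)/(1−0.720)) = 0.907645
SE(z) = 1/√(n−3) = 1/√15 = 0.258199
98% ⇒ z* = 2.326; margin = 2.326·0.258199 = 0.600571
CI on z-scale: (0.307074, 1.508216)
Back-transform: tanh(0.307074) = 0.297773, tanh(1.508216) = 0.906622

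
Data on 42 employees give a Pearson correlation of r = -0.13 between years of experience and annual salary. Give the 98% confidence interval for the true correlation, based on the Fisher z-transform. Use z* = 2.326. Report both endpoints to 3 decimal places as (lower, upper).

(-0.465, 0.237)

Fisher z: z_r = atanh(r) = ½·ln((1+(-0.13))/(1−(-0.13))) = -0.130740
SE(z) = 1/√(n−3) = 1/√39 = 0.160128
98% ⇒ z* = 2.326; margin = 2.326·0.160128 = 0.372458
CI on z-scale: (-0.503198, 0.241718)
Back-transform: tanh(-0.503198) = -0.464628, tanh(0.241718) = 0.237118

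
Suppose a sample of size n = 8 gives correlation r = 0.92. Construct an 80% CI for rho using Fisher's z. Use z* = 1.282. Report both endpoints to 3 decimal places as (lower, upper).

Fisher z: z_r = atanh(r) = ½·ln((1+0.92)/(1−0.92)) = 1.589027
SE(z) = 1/√(n−3) = 1/√5 = 0.447214
80% ⇒ z* = 1.282; margin = 1.282·0.447214 = 0.573328
CI on z-scale: (1.015699, 2.162355)
Back-transform: tanh(1.015699) = 0.768109, tanh(2.162355) = 0.973871

(0.768, 0.974)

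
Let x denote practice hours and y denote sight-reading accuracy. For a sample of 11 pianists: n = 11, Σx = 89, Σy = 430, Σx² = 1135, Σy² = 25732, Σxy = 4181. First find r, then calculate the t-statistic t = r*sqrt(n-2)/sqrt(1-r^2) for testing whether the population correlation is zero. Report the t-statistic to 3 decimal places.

Numerator: nΣxy − (Σx)(Σy) = 11·4181 − (89)(430) = 7721
Denominator: √[(nΣx²−(Σx)²)(nΣy²−(Σy)²)]
  nΣx²−(Σx)² = 11·1135 − 7921 = 4564;  nΣy²−(Σy)² = 11·25732 − 184900 = 98152
  √(4564·98152) = √447965728 = 21165.2009
r = 7721 / 21165.2009 = 0.3648
t = r·√(n−2)/√(1−r²) = 0.3648·√9 / √(1−0.133079) = 1.094400 / 0.931086 = 1.175

1.175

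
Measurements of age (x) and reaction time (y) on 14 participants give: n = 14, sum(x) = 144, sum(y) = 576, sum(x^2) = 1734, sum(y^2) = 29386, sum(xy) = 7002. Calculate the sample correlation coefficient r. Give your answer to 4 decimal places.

0.8984

Numerator: nΣxy − (Σx)(Σy) = 14·7002 − (144)(576) = 15084
Denominator: √[(nΣx²−(Σx)²)(nΣy²−(Σy)²)]
  nΣx²−(Σx)² = 14·1734 − 20736 = 3540;  nΣy²−(Σy)² = 14·29386 − 331776 = 79628
  √(3540·79628) = √281883120 = 16789.3752
r = 15084 / 16789.3752 = 0.8984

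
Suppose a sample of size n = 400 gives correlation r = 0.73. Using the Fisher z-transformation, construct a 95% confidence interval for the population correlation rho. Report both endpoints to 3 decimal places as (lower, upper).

(0.681, 0.773)

z_r = atanh(0.73) = 0.928727;  SE = 1/√(n−3) = 1/√397 = 0.050189
z-limits: 0.928727 ± 1.960·0.050189 = 0.928727 ± 0.098370 = [0.830357, 1.027097]
ρ-limits: (tanh 0.830357, tanh 1.027097) = (0.681, 0.773)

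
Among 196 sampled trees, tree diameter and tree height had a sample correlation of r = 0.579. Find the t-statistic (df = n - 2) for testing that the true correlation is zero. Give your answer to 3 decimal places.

9.891

1 − r² = 1 − 0.335241 = 0.664759;  √(1−r²) = 0.815328
√(n−2) = √194 = 13.928388
t = r·√(n−2)/√(1−r²) = 0.579 · 13.928388 / 0.815328 = 9.891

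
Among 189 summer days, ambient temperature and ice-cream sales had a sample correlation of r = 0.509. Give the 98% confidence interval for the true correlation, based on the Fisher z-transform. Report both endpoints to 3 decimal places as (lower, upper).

Fisher z: z_r = atanh(r) = ½·ln((1+0.509)/(1−0.509)) = 0.561379
SE(z) = 1/√(n−3) = 1/√186 = 0.073324
98% ⇒ z* = 2.326; margin = 2.326·0.073324 = 0.170552
CI on z-scale: (0.390827, 0.731931)
Back-transform: tanh(0.390827) = 0.372073, tanh(0.731931) = 0.624245

(0.372, 0.624)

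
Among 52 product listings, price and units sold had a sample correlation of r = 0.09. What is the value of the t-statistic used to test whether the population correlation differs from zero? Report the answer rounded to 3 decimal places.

1 − r² = 1 − 0.0081 = 0.9919;  √(1−r²) = 0.995942
√(n−2) = √50 = 7.071068
t = r·√(n−2)/√(1−r²) = 0.09 · 7.071068 / 0.995942 = 0.639

0.639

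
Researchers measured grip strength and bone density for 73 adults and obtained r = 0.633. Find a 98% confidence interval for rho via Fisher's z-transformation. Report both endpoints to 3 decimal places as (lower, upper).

(0.437, 0.772)

Fisher z: z_r = atanh(r) = ½·ln((1+0.633)/(1−0.633)) = 0.746406
SE(z) = 1/√(n−3) = 1/√70 = 0.119523
98% ⇒ z* = 2.326; margin = 2.326·0.119523 = 0.278010
CI on z-scale: (0.468396, 1.024416)
Back-transform: tanh(0.468396) = 0.436902, tanh(1.024416) = 0.771659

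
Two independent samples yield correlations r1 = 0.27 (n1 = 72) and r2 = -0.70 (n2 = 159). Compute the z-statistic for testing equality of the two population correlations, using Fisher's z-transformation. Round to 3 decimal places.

7.914

Fisher z-transforms: z1 = atanh(0.27) = 0.276864, z2 = atanh(-0.70) = -0.867301; difference d = 1.144165
Var(d) = 1/69 + 1/156 = 0.0144928 + 0.0064103 = 0.0209031
z = d/√Var(d) = 1.144165 / √0.0209031 = 1.144165 / 0.144579 = 7.914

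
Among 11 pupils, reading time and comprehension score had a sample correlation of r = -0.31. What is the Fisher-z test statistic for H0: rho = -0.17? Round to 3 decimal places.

-0.421

z_r = atanh(-0.31) = -0.320545,  z_0 = atanh(-0.17) = -0.171667
SE = 1/√(n−3) = 1/√8 = 0.353553
z = (z_r − z_0)/SE = (-0.320545 − (-0.171667)) / 0.353553 = -0.148878 / 0.353553 = -0.421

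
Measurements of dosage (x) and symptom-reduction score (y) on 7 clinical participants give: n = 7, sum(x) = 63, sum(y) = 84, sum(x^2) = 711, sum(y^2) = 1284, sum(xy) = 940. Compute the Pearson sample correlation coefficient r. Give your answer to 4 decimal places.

0.9230

Numerator: nΣxy − (Σx)(Σy) = 7·940 − (63)(84) = 1288
Denominator: √[(nΣx²−(Σx)²)(nΣy²−(Σy)²)]
  nΣx²−(Σx)² = 7·711 − 3969 = 1008;  nΣy²−(Σy)² = 7·1284 − 7056 = 1932
  √(1008·1932) = √1947456 = 1395.5128
r = 1288 / 1395.5128 = 0.9230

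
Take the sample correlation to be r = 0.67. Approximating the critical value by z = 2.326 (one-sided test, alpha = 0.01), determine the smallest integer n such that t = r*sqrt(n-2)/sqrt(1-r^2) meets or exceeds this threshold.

9

Need r·√(n−2)/√(1−r²) ≥ 2.326
√(n−2) ≥ 2.326·√(1−0.4489) / 0.67 = 2.326·0.742361 / 0.67 = 2.5772
n−2 ≥ 6.6420  ⇒  n ≥ 8.6420
Smallest integer n = 9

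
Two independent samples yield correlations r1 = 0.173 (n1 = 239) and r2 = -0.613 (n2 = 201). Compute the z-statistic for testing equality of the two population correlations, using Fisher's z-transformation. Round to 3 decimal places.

9.219

z1 = atanh(0.173) = 0.174758,  z2 = atanh(-0.613) = -0.713713
SE = √(1/(n1−3) + 1/(n2−3)) = √(1/236 + 1/198) = √(0.0042373 + 0.0050505) = √0.0092878 = 0.096373
z = (z1 − z2)/SE = (0.174758 − (-0.713713)) / 0.096373 = 0.888471 / 0.096373 = 9.219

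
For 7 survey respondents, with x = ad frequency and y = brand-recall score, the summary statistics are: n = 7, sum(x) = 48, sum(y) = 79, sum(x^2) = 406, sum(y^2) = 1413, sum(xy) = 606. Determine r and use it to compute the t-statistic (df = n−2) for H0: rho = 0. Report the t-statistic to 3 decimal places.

S_xy = nΣxy − ΣxΣy = 7·606 − 48·79 = 4242 − 3792 = 450
S_xx = nΣx² − (Σx)² = 7·406 − 48² = 2842 − 2304 = 538
S_yy = nΣy² − (Σy)² = 7·1413 − 79² = 9891 − 6241 = 3650
r = S_xy / √(S_xx·S_yy) = 450 / √(538·3650) = 450 / √1963700 = 450 / 1401.3208 = 0.3211
t = r·√(n−2)/√(1−r²) = 0.3211·√5 / √(1−0.103105) = 0.718001 / 0.947045 = 0.758

0.758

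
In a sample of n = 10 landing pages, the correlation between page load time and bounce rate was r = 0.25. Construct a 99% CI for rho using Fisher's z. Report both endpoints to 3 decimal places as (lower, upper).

Fisher z: z_r = atanh(r) = ½·ln((1+0.25)/(1−0.25)) = 0.255413
SE(z) = 1/√(n−3) = 1/√7 = 0.377964
99% ⇒ z* = 2.576; margin = 2.576·0.377964 = 0.973635
CI on z-scale: (-0.718222, 1.229048)
Back-transform: tanh(-0.718222) = -0.615807, tanh(1.229048) = 0.842303

(-0.616, 0.842)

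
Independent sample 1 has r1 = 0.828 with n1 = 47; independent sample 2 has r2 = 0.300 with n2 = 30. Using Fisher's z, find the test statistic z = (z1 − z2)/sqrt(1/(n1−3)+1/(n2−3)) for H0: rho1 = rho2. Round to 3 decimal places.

3.568

z1 = atanh(0.828) = 1.181742,  z2 = atanh(0.300) = 0.309520
SE = √(1/(n1−3) + 1/(n2−3)) = √(1/44 + 1/27) = √(0.0227273 + 0.0370370) = √0.0597643 = 0.244467
z = (z1 − z2)/SE = (1.181742 − 0.309520) / 0.244467 = 0.872222 / 0.244467 = 3.568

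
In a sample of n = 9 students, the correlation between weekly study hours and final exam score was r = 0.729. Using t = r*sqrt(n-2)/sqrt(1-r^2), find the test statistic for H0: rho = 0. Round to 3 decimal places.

2.818

1 − r² = 1 − 0.531441 = 0.468559;  √(1−r²) = 0.684514
√(n−2) = √7 = 2.645751
t = r·√(n−2)/√(1−r²) = 0.729 · 2.645751 / 0.684514 = 2.818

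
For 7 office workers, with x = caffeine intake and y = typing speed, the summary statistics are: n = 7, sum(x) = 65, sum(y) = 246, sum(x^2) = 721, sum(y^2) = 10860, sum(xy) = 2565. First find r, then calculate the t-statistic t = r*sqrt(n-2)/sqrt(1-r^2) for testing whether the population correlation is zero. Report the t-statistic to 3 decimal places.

S_xy = nΣxy − ΣxΣy = 7·2565 − 65·246 = 17955 − 15990 = 1965
S_xx = nΣx² − (Σx)² = 7·721 − 65² = 5047 − 4225 = 822
S_yy = nΣy² − (Σy)² = 7·10860 − 246² = 76020 − 60516 = 15504
r = S_xy / √(S_xx·S_yy) = 1965 / √(822·15504) = 1965 / √12744288 = 1965 / 3569.9143 = 0.5504
t = r·√(n−2)/√(1−r²) = 0.5504·√5 / √(1−0.302940) = 1.230732 / 0.834901 = 1.474

1.474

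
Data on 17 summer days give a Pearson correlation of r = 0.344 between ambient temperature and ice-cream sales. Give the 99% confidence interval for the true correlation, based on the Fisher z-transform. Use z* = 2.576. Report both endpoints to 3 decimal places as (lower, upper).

Fisher z: z_r = atanh(r) = ½·ln((1+0.344)/(1−0.344)) = 0.358622
SE(z) = 1/√(n−3) = 1/√14 = 0.267261
99% ⇒ z* = 2.576; margin = 2.576·0.267261 = 0.688464
CI on z-scale: (-0.329842, 1.047086)
Back-transform: tanh(-0.329842) = -0.318379, tanh(1.047086) = 0.780671

(-0.318, 0.781)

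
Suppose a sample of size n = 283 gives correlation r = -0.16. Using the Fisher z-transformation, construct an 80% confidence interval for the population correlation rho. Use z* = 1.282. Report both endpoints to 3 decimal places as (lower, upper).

z_r = atanh(-0.16) = -0.161387;  SE = 1/√(n−3) = 1/√280 = 0.059761
z-limits: -0.161387 ± 1.282·0.059761 = -0.161387 ± 0.076614 = [-0.238001, -0.084773]
ρ-limits: (tanh -0.238001, tanh -0.084773) = (-0.234, -0.085)

(-0.234, -0.085)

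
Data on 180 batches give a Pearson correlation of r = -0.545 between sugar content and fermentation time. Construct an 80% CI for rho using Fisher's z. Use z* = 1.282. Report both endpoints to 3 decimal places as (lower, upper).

(-0.609, -0.474)

Fisher z: z_r = atanh(r) = ½·ln((1+(-0.545))/(1−(-0.545))) = -0.611241
SE(z) = 1/√(n−3) = 1/√177 = 0.075165
80% ⇒ z* = 1.282; margin = 1.282·0.075165 = 0.096362
CI on z-scale: (-0.707603, -0.514879)
Back-transform: tanh(-0.707603) = -0.609172, tanh(-0.514879) = -0.473738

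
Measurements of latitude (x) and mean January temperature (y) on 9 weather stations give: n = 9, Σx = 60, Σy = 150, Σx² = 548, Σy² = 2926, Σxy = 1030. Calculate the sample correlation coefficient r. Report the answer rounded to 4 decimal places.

S_xy = nΣxy − ΣxΣy = 9·1030 − 60·150 = 9270 − 9000 = 270
S_xx = nΣx² − (Σx)² = 9·548 − 60² = 4932 − 3600 = 1332
S_yy = nΣy² − (Σy)² = 9·2926 − 150² = 26334 − 22500 = 3834
r = S_xy / √(S_xx·S_yy) = 270 / √(1332·3834) = 270 / √5106888 = 270 / 2259.8425 = 0.1195

0.1195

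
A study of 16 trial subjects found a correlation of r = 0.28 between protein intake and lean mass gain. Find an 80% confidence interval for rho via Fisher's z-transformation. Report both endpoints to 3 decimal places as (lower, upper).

(-0.068, 0.567)

z_r = atanh(0.28) = 0.287682;  SE = 1/√(n−3) = 1/√13 = 0.277350
z-limits: 0.287682 ± 1.282·0.277350 = 0.287682 ± 0.355563 = [-0.067881, 0.643245]
ρ-limits: (tanh -0.067881, tanh 0.643245) = (-0.068, 0.567)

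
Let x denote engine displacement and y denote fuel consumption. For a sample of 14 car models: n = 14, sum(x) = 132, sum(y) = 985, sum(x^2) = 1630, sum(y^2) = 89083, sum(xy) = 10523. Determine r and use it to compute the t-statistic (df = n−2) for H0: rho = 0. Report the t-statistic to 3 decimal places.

S_xy = nΣxy − ΣxΣy = 14·10523 − 132·985 = 147322 − 130020 = 17302
S_xx = nΣx² − (Σx)² = 14·1630 − 132² = 22820 − 17424 = 5396
S_yy = nΣy² − (Σy)² = 14·89083 − 985² = 1247162 − 970225 = 276937
r = S_xy / √(S_xx·S_yy) = 17302 / √(5396·276937) = 17302 / √1494352052 = 17302 / 38656.8500 = 0.4476
t = r·√(n−2)/√(1−r²) = 0.4476·√12 / √(1−0.200346) = 1.550532 / 0.894234 = 1.734

1.734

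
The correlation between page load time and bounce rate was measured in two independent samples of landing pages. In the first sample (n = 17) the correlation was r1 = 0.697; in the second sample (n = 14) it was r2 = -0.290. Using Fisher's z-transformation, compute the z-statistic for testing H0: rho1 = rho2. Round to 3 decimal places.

2.879

z1 = atanh(0.697) = 0.861442,  z2 = atanh(-0.290) = -0.298566
SE = √(1/(n1−3) + 1/(n2−3)) = √(1/14 + 1/11) = √(0.0714286 + 0.0909091) = √0.1623377 = 0.402912
z = (z1 − z2)/SE = (0.861442 − (-0.298566)) / 0.402912 = 1.160008 / 0.402912 = 2.879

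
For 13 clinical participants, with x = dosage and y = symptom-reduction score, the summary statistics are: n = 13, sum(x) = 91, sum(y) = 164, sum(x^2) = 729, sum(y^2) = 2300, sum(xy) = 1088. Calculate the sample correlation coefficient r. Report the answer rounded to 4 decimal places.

Numerator: nΣxy − (Σx)(Σy) = 13·1088 − (91)(164) = -780
Denominator: √[(nΣx²−(Σx)²)(nΣy²−(Σy)²)]
  nΣx²−(Σx)² = 13·729 − 8281 = 1196;  nΣy²−(Σy)² = 13·2300 − 26896 = 3004
  √(1196·3004) = √3592784 = 1895.4641
r = -780 / 1895.4641 = -0.4115

-0.4115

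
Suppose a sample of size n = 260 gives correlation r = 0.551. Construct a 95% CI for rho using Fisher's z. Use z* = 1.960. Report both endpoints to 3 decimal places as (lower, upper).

(0.460, 0.630)

Fisher z: z_r = atanh(r) = ½·ln((1+0.551)/(1−0.551)) = 0.619816
SE(z) = 1/√(n−3) = 1/√257 = 0.062378
95% ⇒ z* = 1.960; margin = 1.960·0.062378 = 0.122261
CI on z-scale: (0.497555, 0.742077)
Back-transform: tanh(0.497555) = 0.460192, tanh(0.742077) = 0.630398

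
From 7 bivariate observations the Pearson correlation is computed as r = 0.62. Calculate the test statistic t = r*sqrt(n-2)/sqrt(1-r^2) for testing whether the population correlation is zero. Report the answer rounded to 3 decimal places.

1 − r² = 1 − 0.3844 = 0.6156;  √(1−r²) = 0.784602
√(n−2) = √5 = 2.236068
t = r·√(n−2)/√(1−r²) = 0.62 · 2.236068 / 0.784602 = 1.767

1.767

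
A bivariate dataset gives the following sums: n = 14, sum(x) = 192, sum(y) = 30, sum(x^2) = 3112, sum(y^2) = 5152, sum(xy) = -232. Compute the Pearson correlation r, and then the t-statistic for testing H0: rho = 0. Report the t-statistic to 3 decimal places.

-1.567

S_xy = nΣxy − ΣxΣy = 14·(-232) − 192·30 = -3248 − 5760 = -9008
S_xx = nΣx² − (Σx)² = 14·3112 − 192² = 43568 − 36864 = 6704
S_yy = nΣy² − (Σy)² = 14·5152 − 30² = 72128 − 900 = 71228
r = S_xy / √(S_xx·S_yy) = -9008 / √(6704·71228) = -9008 / √477512512 = -9008 / 21852.0597 = -0.4122
t = r·√(n−2)/√(1−r²) = -0.4122·√12 / √(1−0.169909) = -1.427903 / 0.911093 = -1.567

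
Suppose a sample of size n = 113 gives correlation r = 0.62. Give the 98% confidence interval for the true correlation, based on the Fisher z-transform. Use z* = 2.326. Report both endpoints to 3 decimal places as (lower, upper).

(0.465, 0.738)

Fisher z: z_r = atanh(r) = ½·ln((1+0.62)/(1−0.62)) = 0.725005
SE(z) = 1/√(n−3) = 1/√110 = 0.095346
98% ⇒ z* = 2.326; margin = 2.326·0.095346 = 0.221775
CI on z-scale: (0.503230, 0.946780)
Back-transform: tanh(0.503230) = 0.464654, tanh(0.946780) = 0.738322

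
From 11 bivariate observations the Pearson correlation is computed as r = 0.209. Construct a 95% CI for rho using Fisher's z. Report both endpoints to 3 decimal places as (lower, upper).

Fisher z: z_r = atanh(r) = ½·ln((1+0.209)/(1−0.209)) = 0.212125
SE(z) = 1/√(n−3) = 1/√8 = 0.353553
95% ⇒ z* = 1.960; margin = 1.960·0.353553 = 0.692964
CI on z-scale: (-0.480839, 0.905089)
Back-transform: tanh(-0.480839) = -0.446915, tanh(0.905089) = 0.718767

(-0.447, 0.719)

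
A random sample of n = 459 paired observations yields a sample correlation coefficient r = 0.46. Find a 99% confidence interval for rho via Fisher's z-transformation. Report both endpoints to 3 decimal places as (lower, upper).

z_r = atanh(0.46) = 0.497311;  SE = 1/√(n−3) = 1/√456 = 0.046829
z-limits: 0.497311 ± 2.576·0.046829 = 0.497311 ± 0.120632 = [0.376679, 0.617943]
ρ-limits: (tanh 0.376679, tanh 0.617943) = (0.360, 0.550)

(0.360, 0.550)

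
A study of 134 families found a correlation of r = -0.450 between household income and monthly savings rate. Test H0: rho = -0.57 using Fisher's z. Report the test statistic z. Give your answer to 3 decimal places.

Fisher z: atanh(-0.450) = -0.484700, atanh(-0.57) = -0.647523
z = (z_r − z_0)·√(n−3) = (-0.484700 − (-0.647523))·√131 = 0.162823 · 11.445523 = 1.864

1.864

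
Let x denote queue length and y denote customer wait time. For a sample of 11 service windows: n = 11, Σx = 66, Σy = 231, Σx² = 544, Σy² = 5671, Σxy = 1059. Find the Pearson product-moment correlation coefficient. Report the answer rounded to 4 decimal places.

-0.9387

S_xy = nΣxy − ΣxΣy = 11·1059 − 66·231 = 11649 − 15246 = -3597
S_xx = nΣx² − (Σx)² = 11·544 − 66² = 5984 − 4356 = 1628
S_yy = nΣy² − (Σy)² = 11·5671 − 231² = 62381 − 53361 = 9020
r = S_xy / √(S_xx·S_yy) = -3597 / √(1628·9020) = -3597 / √14684560 = -3597 / 3832.0438 = -0.9387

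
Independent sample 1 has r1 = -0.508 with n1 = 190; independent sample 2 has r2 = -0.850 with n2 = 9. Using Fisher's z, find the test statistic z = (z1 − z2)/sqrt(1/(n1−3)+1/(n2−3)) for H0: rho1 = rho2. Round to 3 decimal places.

1.678

z1 = atanh(-0.508) = -0.560030,  z2 = atanh(-0.850) = -1.256153
SE = √(1/(n1−3) + 1/(n2−3)) = √(1/187 + 1/6) = √(0.0053476 + 0.1666667) = √0.1720143 = 0.414746
z = (z1 − z2)/SE = (-0.560030 − (-1.256153)) / 0.414746 = 0.696123 / 0.414746 = 1.678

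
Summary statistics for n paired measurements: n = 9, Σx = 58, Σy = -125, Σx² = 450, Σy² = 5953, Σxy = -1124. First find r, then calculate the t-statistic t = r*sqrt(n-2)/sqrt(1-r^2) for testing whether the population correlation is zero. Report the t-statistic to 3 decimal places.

-1.796

Numerator: nΣxy − (Σx)(Σy) = 9·(-1124) − (58)(-125) = -2866
Denominator: √[(nΣx²−(Σx)²)(nΣy²−(Σy)²)]
  nΣx²−(Σx)² = 9·450 − 3364 = 686;  nΣy²−(Σy)² = 9·5953 − 15625 = 37952
  √(686·37952) = √26035072 = 5102.4574
r = -2866 / 5102.4574 = -0.5617
t = r·√(n−2)/√(1−r²) = -0.5617·√7 / √(1−0.315507) = -1.486119 / 0.827341 = -1.796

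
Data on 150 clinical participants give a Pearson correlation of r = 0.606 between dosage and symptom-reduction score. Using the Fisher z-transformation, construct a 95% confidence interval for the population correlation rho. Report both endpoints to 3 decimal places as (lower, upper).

(0.494, 0.698)

Fisher z: z_r = atanh(r) = ½·ln((1+0.606)/(1−0.606)) = 0.702575
SE(z) = 1/√(n−3) = 1/√147 = 0.082479
95% ⇒ z* = 1.960; margin = 1.960·0.082479 = 0.161659
CI on z-scale: (0.540916, 0.864234)
Back-transform: tanh(0.540916) = 0.493681, tanh(0.864234) = 0.698433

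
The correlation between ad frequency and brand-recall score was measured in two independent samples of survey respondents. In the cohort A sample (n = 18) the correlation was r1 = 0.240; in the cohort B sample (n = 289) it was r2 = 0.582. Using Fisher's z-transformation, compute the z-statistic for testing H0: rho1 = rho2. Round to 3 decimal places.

-1.588

Fisher z-transforms: z1 = atanh(0.240) = 0.244774, z2 = atanh(0.582) = 0.665482; difference d = -0.420708
Var(d) = 1/15 + 1/286 = 0.0666667 + 0.0034965 = 0.0701632
z = d/√Var(d) = -0.420708 / √0.0701632 = -0.420708 / 0.264883 = -1.588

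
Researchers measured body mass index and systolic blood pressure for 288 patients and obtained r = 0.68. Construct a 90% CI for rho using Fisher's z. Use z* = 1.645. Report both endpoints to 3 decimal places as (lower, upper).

z_r = atanh(0.68) = 0.829114;  SE = 1/√(n−3) = 1/√285 = 0.059235
z-limits: 0.829114 ± 1.645·0.059235 = 0.829114 ± 0.097442 = [0.731672, 0.926556]
ρ-limits: (tanh 0.731672, tanh 0.926556) = (0.624, 0.729)

(0.624, 0.729)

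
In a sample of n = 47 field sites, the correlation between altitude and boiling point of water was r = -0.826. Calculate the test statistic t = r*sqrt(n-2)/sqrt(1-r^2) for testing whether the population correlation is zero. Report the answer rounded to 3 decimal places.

t = r·√(n−2) / √(1−r²) with r = -0.826, n = 47
  = -0.826·√45 / √(1 − 0.682276)
  = -0.826·6.708204 / 0.563670
  = -5.540977 / 0.563670 = -9.830

-9.830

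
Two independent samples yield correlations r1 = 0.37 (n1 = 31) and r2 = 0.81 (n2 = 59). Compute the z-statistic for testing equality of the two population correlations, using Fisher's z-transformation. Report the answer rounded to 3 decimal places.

-3.191

Fisher z-transforms: z1 = atanh(0.37) = 0.388423, z2 = atanh(0.81) = 1.127029; difference d = -0.738606
Var(d) = 1/28 + 1/56 = 0.0357143 + 0.0178571 = 0.0535714
z = d/√Var(d) = -0.738606 / √0.0535714 = -0.738606 / 0.231455 = -3.191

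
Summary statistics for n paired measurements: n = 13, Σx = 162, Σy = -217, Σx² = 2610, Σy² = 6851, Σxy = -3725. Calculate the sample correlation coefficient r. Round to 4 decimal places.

-0.7389

Numerator: nΣxy − (Σx)(Σy) = 13·(-3725) − (162)(-217) = -13271
Denominator: √[(nΣx²−(Σx)²)(nΣy²−(Σy)²)]
  nΣx²−(Σx)² = 13·2610 − 26244 = 7686;  nΣy²−(Σy)² = 13·6851 − 47089 = 41974
  √(7686·41974) = √322612164 = 17961.4076
r = -13271 / 17961.4076 = -0.7389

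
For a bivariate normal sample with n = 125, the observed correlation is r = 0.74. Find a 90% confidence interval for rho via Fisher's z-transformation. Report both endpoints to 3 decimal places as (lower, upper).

(0.665, 0.800)

z_r = atanh(0.74) = 0.950479;  SE = 1/√(n−3) = 1/√122 = 0.090536
z-limits: 0.950479 ± 1.645·0.090536 = 0.950479 ± 0.148932 = [0.801547, 1.099411]
ρ-limits: (tanh 0.801547, tanh 1.099411) = (0.665, 0.800)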